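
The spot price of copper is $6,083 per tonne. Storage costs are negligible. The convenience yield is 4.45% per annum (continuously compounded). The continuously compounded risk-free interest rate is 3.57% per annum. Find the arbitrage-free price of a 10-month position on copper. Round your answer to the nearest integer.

Net carry = r + u − y = 0.0357 + 0.0000 − 0.0445 = -0.0088
F = S·e^((r+u−y)T) = 6083 · e^(-0.0088 × 10/12) = 6083 · e^-0.007333
= 6083 × 0.992694 = $6,039 per tonne

$6,039 per tonne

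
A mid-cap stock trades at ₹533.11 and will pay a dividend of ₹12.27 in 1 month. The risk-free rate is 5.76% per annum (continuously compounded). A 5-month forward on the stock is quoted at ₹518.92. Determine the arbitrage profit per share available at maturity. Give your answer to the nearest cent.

PV(dividends) I = 12.27·e^(−0.0576·1/12) = 12.2112
Fair forward F* = (S − I)·e^(rT) = (533.11 − 12.2112)·e^0.024000 = 520.8988 × 1.024290 = 533.5514
Market ₹518.92 < fair 533.5514: forward underpriced → reverse cash-and-carry (short the stock, invest proceeds at r, pay the dividends, go long the forward).
Profit at T = |F_mkt − F*| = |518.92 − 533.5514| = ₹14.63 per share

₹14.63 per share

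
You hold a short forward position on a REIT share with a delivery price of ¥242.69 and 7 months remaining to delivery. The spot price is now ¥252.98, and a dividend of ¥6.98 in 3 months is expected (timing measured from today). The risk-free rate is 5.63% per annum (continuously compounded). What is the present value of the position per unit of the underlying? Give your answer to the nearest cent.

PV(remaining dividends) I = 6.98·e^(−0.0563·3/12) = 6.8824
Current forward F = (S − I)·e^(rT) = (252.98 − 6.8824)·e^(0.0563·7/12) = 246.0976 × 1.033387 = 254.3141
Value (long) = (F − K)·e^(−rT) = (254.3141 − 242.69) × 0.967692 = 11.2485
Short position value = −(long value) = -¥11.25

-¥11.25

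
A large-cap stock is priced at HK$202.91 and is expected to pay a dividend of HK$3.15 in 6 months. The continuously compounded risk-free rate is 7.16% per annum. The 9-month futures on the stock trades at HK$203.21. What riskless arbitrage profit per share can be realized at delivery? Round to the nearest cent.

HK$7.69 per share

PV(dividends) I = 3.15·e^(−0.0716·6/12) = 3.0392
Fair futures F* = (S − I)·e^(rT) = (202.91 − 3.0392)·e^0.053700 = 199.8708 × 1.055168 = 210.8973
Market HK$203.21 < fair 210.8973: forward underpriced → reverse cash-and-carry (short the stock, invest proceeds at r, pay the dividends, go long the forward).
Profit at T = |F_mkt − F*| = |203.21 − 210.8973| = HK$7.69 per share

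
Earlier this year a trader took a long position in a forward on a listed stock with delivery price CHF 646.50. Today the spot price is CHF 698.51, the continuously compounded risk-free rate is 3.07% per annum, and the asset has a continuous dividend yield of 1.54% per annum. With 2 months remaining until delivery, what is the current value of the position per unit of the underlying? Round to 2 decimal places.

Current fair forward for the remaining 2 months: F = S·e^((r − q)·T), (r − q) = 0.0307 − 0.0154 = 0.0153
F = 698.51 · e^(0.0153 × 2/12) = 698.51 × 1.002553 = 700.2933
Value of long forward = (F − K)·e^(−rT) = (700.2933 − 646.50) · e^(−0.0307·2/12)
= 53.7933 × 0.994896 = 53.52

CHF 53.52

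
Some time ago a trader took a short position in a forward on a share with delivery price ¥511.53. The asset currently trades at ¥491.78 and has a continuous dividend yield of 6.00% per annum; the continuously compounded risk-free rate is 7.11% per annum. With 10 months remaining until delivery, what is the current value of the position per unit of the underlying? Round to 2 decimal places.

Current fair forward for the remaining 10 months: F = S·e^((r − q)·T), (r − q) = 0.0711 − 0.0600 = 0.0111
F = 491.78 · e^(0.0111 × 10/12) = 491.78 × 1.009293 = 496.3501
Value of long forward = (F − K)·e^(−rT) = (496.3501 − 511.53) · e^(−0.0711·10/12)
= -15.1799 × 0.942471 = -14.31
Short position value = −(long value) = ¥14.31

¥14.31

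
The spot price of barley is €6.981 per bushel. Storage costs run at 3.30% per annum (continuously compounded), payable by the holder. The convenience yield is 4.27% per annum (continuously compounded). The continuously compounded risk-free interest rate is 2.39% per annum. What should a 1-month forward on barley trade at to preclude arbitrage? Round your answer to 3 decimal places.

Net carry = r + u − y = 0.0239 + 0.0330 − 0.0427 = 0.0142
F = S·e^((r+u−y)T) = 6.981 · e^(0.0142 × 1/12) = 6.981 · e^0.001183
= 6.981 × 1.001184 = €6.989 per bushel

€6.989 per bushel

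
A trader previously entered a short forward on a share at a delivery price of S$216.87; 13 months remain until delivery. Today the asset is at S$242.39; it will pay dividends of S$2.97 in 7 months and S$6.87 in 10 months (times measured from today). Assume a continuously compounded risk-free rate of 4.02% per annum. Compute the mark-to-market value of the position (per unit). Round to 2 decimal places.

PV(remaining dividends) I = 2.97·e^(−0.0402·7/12) + 6.87·e^(−0.0402·10/12) = 9.5448
Current forward F = (S − I)·e^(rT) = (242.39 − 9.5448)·e^(0.0402·13/12) = 232.8452 × 1.044512 = 243.2096
Value (long) = (F − K)·e^(−rT) = (243.2096 − 216.87) × 0.957385 = 25.2171
Short position value = −(long value) = -S$25.22

-S$25.22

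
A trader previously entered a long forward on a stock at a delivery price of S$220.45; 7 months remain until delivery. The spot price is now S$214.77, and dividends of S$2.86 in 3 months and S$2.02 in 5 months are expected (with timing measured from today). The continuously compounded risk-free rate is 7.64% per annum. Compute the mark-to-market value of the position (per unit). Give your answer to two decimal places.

-S$0.83

PV(remaining dividends) I = 2.86·e^(−0.0764·3/12) + 2.02·e^(−0.0764·5/12) = 4.7626
Current forward F = (S − I)·e^(rT) = (214.77 − 4.7626)·e^(0.0764·7/12) = 210.0074 × 1.045575 = 219.5785
Value (long) = (F − K)·e^(−rT) = (219.5785 − 220.45) × 0.956412 = -0.8335
Value = -S$0.83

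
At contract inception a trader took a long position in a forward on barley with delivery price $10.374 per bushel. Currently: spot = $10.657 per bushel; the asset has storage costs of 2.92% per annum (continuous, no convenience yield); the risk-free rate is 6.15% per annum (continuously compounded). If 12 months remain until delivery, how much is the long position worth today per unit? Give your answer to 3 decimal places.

$1.218 per bushel

Current fair forward for the remaining 12 months: F = S·e^((r + u)·T), (r + u) = 0.0615 + 0.0292 = 0.0907
F = 10.657 · e^(0.0907 × 12/12) = 10.657 × 1.094940 = 11.6688
Value of long forward = (F − K)·e^(−rT) = (11.6688 − 10.374) · e^(−0.0615·12/12)
= 1.2948 × 0.940353 = 1.218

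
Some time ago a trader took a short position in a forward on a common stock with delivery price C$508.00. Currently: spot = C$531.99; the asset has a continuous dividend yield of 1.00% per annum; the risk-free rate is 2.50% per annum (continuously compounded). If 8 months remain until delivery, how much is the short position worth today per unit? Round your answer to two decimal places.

Current fair forward for the remaining 8 months: F = S·e^((r − q)·T), (r − q) = 0.0250 − 0.0100 = 0.0150
F = 531.99 · e^(0.0150 × 8/12) = 531.99 × 1.010050 = 537.3365
Value of long forward = (F − K)·e^(−rT) = (537.3365 − 508.00) · e^(−0.0250·8/12)
= 29.3365 × 0.983471 = 28.85
Short position value = −(long value) = -C$28.85

-C$28.85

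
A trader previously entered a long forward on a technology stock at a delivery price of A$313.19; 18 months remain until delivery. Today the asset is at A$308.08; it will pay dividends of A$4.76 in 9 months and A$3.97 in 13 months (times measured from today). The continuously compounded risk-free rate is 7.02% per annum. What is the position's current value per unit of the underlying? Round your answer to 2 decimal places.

PV(remaining dividends) I = 4.76·e^(−0.0702·9/12) + 3.97·e^(−0.0702·13/12) = 8.1951
Current forward F = (S − I)·e^(rT) = (308.08 − 8.1951)·e^(0.0702·18/12) = 299.8849 × 1.111044 = 333.1853
Value (long) = (F − K)·e^(−rT) = (333.1853 − 313.19) × 0.900054 = 17.9968
Value = A$18.00

A$18.00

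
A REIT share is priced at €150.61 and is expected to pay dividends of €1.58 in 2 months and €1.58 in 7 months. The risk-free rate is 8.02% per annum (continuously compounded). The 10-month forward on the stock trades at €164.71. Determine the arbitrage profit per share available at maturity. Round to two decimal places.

PV(dividends) I = 1.58·e^(−0.0802·2/12) + 1.58·e^(−0.0802·7/12) = 3.0668
Fair forward F* = (S − I)·e^(rT) = (150.61 − 3.0668)·e^0.066833 = 147.5432 × 1.069117 = 157.7409
Market €164.71 > fair 157.7409: forward overpriced → cash-and-carry (borrow at r, buy the stock and collect the dividends, short the forward).
Profit at T = |F_mkt − F*| = |164.71 − 157.7409| = €6.97 per share

€6.97 per share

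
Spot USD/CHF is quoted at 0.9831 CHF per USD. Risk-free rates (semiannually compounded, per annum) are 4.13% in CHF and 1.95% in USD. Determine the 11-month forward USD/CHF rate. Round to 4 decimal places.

1.0026

By covered interest parity, F = S · (1+r_CHF/2)^(2T) / (1+r_USD/2)^(2T)
= 0.9831 × 1.038184 / 1.017948 = 0.9831 × 1.019879
F = 1.0026 CHF per USD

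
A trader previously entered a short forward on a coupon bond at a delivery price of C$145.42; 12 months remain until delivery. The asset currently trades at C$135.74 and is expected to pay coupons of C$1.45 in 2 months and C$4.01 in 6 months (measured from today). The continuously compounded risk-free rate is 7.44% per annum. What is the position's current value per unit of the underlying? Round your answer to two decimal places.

PV(remaining coupons) I = 1.45·e^(−0.0744·2/12) + 4.01·e^(−0.0744·6/12) = 5.2957
Current forward F = (S − I)·e^(rT) = (135.74 − 5.2957)·e^(0.0744·12/12) = 130.4443 × 1.077238 = 140.5196
Value (long) = (F − K)·e^(−rT) = (140.5196 − 145.42) × 0.928300 = -4.5490
Short position value = −(long value) = C$4.55

C$4.55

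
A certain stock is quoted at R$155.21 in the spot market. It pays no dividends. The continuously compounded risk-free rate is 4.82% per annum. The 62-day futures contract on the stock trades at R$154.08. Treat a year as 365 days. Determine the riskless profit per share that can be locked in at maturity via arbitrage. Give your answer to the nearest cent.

Fair futures: F* = S·e^(carry·T), with carry = r = 0.0482
F* = 155.21 · e^(0.0482 × 62/365) = 155.21 · e^0.008187 = 155.21 × 1.008221 = R$156.4860
Market R$154.08 < fair R$156.4860: forward underpriced → reverse cash-and-carry (short spot, go long the forward).
At maturity, profit = |F_mkt − F*| = |154.08 − 156.4860| = R$2.41 per share

R$2.41 per share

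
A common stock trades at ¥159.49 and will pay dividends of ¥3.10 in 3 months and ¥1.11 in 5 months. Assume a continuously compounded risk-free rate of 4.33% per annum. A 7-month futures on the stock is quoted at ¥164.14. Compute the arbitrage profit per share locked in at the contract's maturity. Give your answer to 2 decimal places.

¥4.83 per share

PV(dividends) I = 3.10·e^(−0.0433·3/12) + 1.11·e^(−0.0433·5/12) = 4.1568
Fair futures F* = (S − I)·e^(rT) = (159.49 − 4.1568)·e^0.025258 = 155.3332 × 1.025580 = 159.3066
Market ¥164.14 > fair 159.3066: forward overpriced → cash-and-carry (borrow at r, buy the stock and collect the dividends, short the forward).
Profit at T = |F_mkt − F*| = |164.14 − 159.3066| = ¥4.83 per share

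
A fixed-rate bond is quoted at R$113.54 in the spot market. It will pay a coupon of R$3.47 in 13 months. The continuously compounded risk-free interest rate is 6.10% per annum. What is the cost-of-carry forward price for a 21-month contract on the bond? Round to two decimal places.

PV(coupons) I = 3.47·e^(−0.0610·13/12)
I = 3.2481
F = (S − I)·e^(rT) = (113.54 − 3.2481) · e^(0.0610·21/12)
= 110.2919 · e^0.106750 = 110.2919 × 1.112656 = R$122.72

R$122.72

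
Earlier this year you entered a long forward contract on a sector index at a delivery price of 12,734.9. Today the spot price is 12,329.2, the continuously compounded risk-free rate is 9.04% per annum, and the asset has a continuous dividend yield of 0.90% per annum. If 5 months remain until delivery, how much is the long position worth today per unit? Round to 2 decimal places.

Current fair forward for the remaining 5 months: F = S·e^((r − q)·T), (r − q) = 0.0904 − 0.0090 = 0.0814
F = 12329.2 · e^(0.0814 × 5/12) = 12329.2 × 1.03449839 = 12754.5375
Value of long forward = (F − K)·e^(−rT) = (12754.5375 − 12734.9) · e^(−0.0904·5/12)
= 19.6375 × 0.96303390 = 18.91

18.91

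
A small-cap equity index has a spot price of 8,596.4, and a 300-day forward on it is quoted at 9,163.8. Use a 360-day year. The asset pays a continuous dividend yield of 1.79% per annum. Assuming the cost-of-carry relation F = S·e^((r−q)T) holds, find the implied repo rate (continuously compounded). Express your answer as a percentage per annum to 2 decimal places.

From F = S·e^((r−q)T): (r − q) = ln(F/S)/T
ln(9163.8/8596.4) = ln(1.066004) = 0.063917
(r − q) = 0.063917 / (300/360) = 0.076700
r = ln(F/S)/T + q = 0.076700 + 0.0179 = 0.094600
r = 9.46%

9.46%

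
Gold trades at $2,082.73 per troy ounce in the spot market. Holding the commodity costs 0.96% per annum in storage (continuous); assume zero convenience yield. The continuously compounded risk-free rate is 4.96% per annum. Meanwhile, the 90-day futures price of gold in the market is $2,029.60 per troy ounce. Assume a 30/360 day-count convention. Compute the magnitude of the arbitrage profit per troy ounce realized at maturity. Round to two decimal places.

Fair futures: F* = S·e^(carry·T), with carry = (r + u) = 0.0496 + 0.0096 = 0.0592
F* = 2082.73 · e^(0.0592 × 90/360) = 2082.73 · e^0.01480000 = 2082.73 × 1.01491006 = $2113.7836
Market $2029.60 < fair $2113.7836: forward underpriced → reverse cash-and-carry (short spot, go long the forward).
At maturity, profit = |F_mkt − F*| = |2029.60 − 2113.7836| = $84.18 per troy ounce

$84.18 per troy ounce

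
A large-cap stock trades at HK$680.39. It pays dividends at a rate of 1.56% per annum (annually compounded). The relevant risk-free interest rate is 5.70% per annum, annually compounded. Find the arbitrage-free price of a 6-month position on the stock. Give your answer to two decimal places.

F = S · (1+r)^T / (1+q)^T
= 680.39 × 1.028105 / 1.007770 = 680.39 × 1.020178
F = HK$694.12

HK$694.12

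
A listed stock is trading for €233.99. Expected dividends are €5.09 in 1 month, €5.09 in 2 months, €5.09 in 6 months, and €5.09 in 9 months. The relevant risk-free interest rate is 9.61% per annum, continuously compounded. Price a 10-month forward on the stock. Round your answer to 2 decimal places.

PV(dividends) I = 5.09·e^(−0.0961·1/12) + 5.09·e^(−0.0961·2/12) + 5.09·e^(−0.0961·6/12) + 5.09·e^(−0.0961·9/12)
I = 5.0494 + 5.0091 + 4.8512 + 4.7360 = 19.6457
F = (S − I)·e^(rT) = (233.99 − 19.6457) · e^(0.0961·10/12)
= 214.3443 · e^0.080083 = 214.3443 × 1.083377 = €232.22

€232.22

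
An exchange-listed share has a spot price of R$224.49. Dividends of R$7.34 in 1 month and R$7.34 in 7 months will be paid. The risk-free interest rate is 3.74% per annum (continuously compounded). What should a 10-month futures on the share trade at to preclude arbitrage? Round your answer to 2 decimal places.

R$216.64

PV(dividends) I = 7.34·e^(−0.0374·1/12) + 7.34·e^(−0.0374·7/12)
I = 7.3172 + 7.1816 = 14.4988
F = (S − I)·e^(rT) = (224.49 − 14.4988) · e^(0.0374·10/12)
= 209.9912 · e^0.031167 = 209.9912 × 1.031658 = R$216.64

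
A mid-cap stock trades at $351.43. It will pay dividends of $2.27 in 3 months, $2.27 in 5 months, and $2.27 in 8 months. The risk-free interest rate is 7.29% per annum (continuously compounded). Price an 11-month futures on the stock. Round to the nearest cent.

PV(dividends) I = 2.27·e^(−0.0729·3/12) + 2.27·e^(−0.0729·5/12) + 2.27·e^(−0.0729·8/12)
I = 2.2290 + 2.2021 + 2.1623 = 6.5934
F = (S − I)·e^(rT) = (351.43 − 6.5934) · e^(0.0729·11/12)
= 344.8366 · e^0.066825 = 344.8366 × 1.069108 = $368.67

$368.67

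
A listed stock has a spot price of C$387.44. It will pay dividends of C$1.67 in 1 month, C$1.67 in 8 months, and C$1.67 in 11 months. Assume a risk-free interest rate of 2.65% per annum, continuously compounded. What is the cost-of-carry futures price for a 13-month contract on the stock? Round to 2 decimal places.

PV(dividends) I = 1.67·e^(−0.0265·1/12) + 1.67·e^(−0.0265·8/12) + 1.67·e^(−0.0265·11/12)
I = 1.6663 + 1.6408 + 1.6299 = 4.9370
F = (S − I)·e^(rT) = (387.44 − 4.9370) · e^(0.0265·13/12)
= 382.5030 · e^0.028708 = 382.5030 × 1.029124 = C$393.64

C$393.64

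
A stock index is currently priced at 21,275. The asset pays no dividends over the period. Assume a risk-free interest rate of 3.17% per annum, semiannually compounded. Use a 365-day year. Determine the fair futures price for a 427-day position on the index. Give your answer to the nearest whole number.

22,072

F = S · (1+r/2)^(2T)
= 21275 × 1.037479
F = 22,072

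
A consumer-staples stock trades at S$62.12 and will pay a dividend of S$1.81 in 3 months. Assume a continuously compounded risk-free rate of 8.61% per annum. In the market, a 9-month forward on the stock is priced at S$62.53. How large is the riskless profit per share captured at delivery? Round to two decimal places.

PV(dividends) I = 1.81·e^(−0.0861·3/12) = 1.7715
Fair forward F* = (S − I)·e^(rT) = (62.12 − 1.7715)·e^0.064575 = 60.3485 × 1.066706 = 64.3741
Market S$62.53 < fair 64.3741: forward underpriced → reverse cash-and-carry (short the stock, invest proceeds at r, pay the dividends, go long the forward).
Profit at T = |F_mkt − F*| = |62.53 − 64.3741| = S$1.84 per share

S$1.84 per share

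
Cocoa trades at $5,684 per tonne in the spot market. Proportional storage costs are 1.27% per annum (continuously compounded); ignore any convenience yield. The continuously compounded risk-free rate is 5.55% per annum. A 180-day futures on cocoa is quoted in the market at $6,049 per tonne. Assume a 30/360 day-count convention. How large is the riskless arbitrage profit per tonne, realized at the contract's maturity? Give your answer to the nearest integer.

$168 per tonne

Fair futures: F* = S·e^(carry·T), with carry = (r + u) = 0.0555 + 0.0127 = 0.0682
F* = 5684 · e^(0.0682 × 180/360) = 5684 · e^0.034100 = 5684 × 1.034688 = $5881.1666
Market $6049 > fair $5881.1666: forward overpriced → cash-and-carry (buy spot, short the forward).
At maturity, profit = |F_mkt − F*| = |6049 − 5881.1666| = $168 per tonne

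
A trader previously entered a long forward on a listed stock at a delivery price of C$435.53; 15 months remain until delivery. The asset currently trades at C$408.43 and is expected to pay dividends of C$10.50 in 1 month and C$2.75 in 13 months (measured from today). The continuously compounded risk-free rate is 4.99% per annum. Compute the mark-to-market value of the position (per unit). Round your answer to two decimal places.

-C$13.83

PV(remaining dividends) I = 10.50·e^(−0.0499·1/12) + 2.75·e^(−0.0499·13/12) = 13.0617
Current forward F = (S − I)·e^(rT) = (408.43 − 13.0617)·e^(0.0499·15/12) = 395.3683 × 1.064361 = 420.8146
Value (long) = (F − K)·e^(−rT) = (420.8146 − 435.53) × 0.939530 = -13.8256
Value = -C$13.83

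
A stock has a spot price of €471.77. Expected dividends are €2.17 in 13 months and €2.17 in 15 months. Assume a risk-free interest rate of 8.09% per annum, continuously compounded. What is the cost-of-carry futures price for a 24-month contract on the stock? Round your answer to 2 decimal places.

€549.98

PV(dividends) I = 2.17·e^(−0.0809·13/12) + 2.17·e^(−0.0809·15/12)
I = 1.9879 + 1.9613 = 3.9492
F = (S − I)·e^(rT) = (471.77 − 3.9492) · e^(0.0809·24/12)
= 467.8208 · e^0.161800 = 467.8208 × 1.175625 = €549.98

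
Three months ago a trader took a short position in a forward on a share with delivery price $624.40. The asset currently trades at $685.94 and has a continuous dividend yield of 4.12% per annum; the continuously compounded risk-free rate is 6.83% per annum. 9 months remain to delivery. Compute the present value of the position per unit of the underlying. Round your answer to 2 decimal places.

-$71.85

Current fair forward for the remaining 9 months: F = S·e^((r − q)·T), (r − q) = 0.0683 − 0.0412 = 0.0271
F = 685.94 · e^(0.0271 × 9/12) = 685.94 × 1.020533 = 700.0244
Value of long forward = (F − K)·e^(−rT) = (700.0244 − 624.40) · e^(−0.0683·9/12)
= 75.6244 × 0.950065 = 71.85
Short position value = −(long value) = -$71.85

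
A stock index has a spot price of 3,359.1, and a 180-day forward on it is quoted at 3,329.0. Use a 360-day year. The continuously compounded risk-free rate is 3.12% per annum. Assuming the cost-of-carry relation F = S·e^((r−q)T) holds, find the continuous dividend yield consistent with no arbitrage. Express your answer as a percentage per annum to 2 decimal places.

From F = S·e^((r−q)T): (r − q) = ln(F/S)/T
ln(3329.0/3359.1) = ln(0.991039) = -0.009001
(r − q) = -0.009001 / (180/360) = -0.018002
q = r − ln(F/S)/T = 0.0312 + 0.018002 = 0.049202
q = 4.92%

4.92%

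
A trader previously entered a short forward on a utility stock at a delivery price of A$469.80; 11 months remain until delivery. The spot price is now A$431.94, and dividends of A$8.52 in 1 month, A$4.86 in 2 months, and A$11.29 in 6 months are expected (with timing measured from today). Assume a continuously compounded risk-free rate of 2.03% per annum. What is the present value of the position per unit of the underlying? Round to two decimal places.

PV(remaining dividends) I = 8.52·e^(−0.0203·1/12) + 4.86·e^(−0.0203·2/12) + 11.29·e^(−0.0203·6/12) = 24.5252
Current forward F = (S − I)·e^(rT) = (431.94 − 24.5252)·e^(0.0203·11/12) = 407.4148 × 1.018783 = 415.0673
Value (long) = (F − K)·e^(−rT) = (415.0673 − 469.80) × 0.981564 = -53.7236
Short position value = −(long value) = A$53.72

A$53.72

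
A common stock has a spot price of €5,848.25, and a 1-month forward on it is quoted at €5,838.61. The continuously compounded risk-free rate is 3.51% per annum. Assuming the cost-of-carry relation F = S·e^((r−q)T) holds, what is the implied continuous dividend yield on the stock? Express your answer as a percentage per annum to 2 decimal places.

From F = S·e^((r−q)T): (r − q) = ln(F/S)/T
ln(5838.61/5848.25) = ln(0.998352) = -0.001649
(r − q) = -0.001649 / (1/12) = -0.019788
q = r − ln(F/S)/T = 0.0351 + 0.019788 = 0.054888
q = 5.49%

5.49%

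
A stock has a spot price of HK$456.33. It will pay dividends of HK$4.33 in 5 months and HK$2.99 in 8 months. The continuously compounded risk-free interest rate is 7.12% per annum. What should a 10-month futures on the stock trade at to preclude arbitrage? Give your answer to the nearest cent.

PV(dividends) I = 4.33·e^(−0.0712·5/12) + 2.99·e^(−0.0712·8/12)
I = 4.2034 + 2.8514 = 7.0548
F = (S − I)·e^(rT) = (456.33 − 7.0548) · e^(0.0712·10/12)
= 449.2752 · e^0.059333 = 449.2752 × 1.061129 = HK$476.74

HK$476.74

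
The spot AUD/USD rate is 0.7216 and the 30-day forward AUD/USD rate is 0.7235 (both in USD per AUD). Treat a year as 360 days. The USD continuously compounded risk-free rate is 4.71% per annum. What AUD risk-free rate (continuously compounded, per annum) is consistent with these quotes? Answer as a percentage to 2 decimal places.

1.55%

F = S·e^((r_USD − r_AUD)T) ⇒ r_AUD = r_USD − ln(F/S)/T
ln(0.7235/0.7216) = 0.002630; /(30/360) = 0.031560
r_AUD = 0.0471 − 0.031560 = 0.015540
r_AUD = 1.55%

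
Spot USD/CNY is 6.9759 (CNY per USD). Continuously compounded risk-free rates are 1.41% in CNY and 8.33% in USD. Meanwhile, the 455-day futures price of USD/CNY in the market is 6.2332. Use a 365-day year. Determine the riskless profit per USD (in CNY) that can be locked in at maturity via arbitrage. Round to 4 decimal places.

Fair futures: F* = S·e^(carry·T), with carry = (r_CNY − r_USD) = 0.0141 − 0.0833 = -0.0692
F* = 6.9759 · e^(-0.0692 × 455/365) = 6.9759 · e^-0.086263 = 6.9759 × 0.917353 = 6.3994
Market 6.2332 < fair 6.3994: forward underpriced → reverse cash-and-carry (short spot, go long the forward).
At maturity, profit = |F_mkt − F*| = |6.2332 − 6.3994| = 0.1662 per USD (in CNY)

0.1662 per USD (in CNY)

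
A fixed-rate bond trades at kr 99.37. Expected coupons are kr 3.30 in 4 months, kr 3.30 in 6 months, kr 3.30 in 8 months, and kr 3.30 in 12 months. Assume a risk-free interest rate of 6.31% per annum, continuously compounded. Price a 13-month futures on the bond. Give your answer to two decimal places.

kr 92.81

PV(coupons) I = 3.30·e^(−0.0631·4/12) + 3.30·e^(−0.0631·6/12) + 3.30·e^(−0.0631·8/12) + 3.30·e^(−0.0631·12/12)
I = 3.2313 + 3.1975 + 3.1641 + 3.0982 = 12.6911
F = (S − I)·e^(rT) = (99.37 − 12.6911) · e^(0.0631·13/12)
= 86.6789 · e^0.068358 = 86.6789 × 1.070749 = kr 92.81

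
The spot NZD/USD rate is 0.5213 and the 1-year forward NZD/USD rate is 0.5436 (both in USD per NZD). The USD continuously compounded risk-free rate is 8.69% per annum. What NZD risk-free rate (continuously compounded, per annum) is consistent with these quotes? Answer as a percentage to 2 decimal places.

4.50%

F = S·e^((r_USD − r_NZD)T) ⇒ r_NZD = r_USD − ln(F/S)/T
ln(0.5436/0.5213) = 0.041888; /(1) = 0.041888
r_NZD = 0.0869 − 0.041888 = 0.045012
r_NZD = 4.50%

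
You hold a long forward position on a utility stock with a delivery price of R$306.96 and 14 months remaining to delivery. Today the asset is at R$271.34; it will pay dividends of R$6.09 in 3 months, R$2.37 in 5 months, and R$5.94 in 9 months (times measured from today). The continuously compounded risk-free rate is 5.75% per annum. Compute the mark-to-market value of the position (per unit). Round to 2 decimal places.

PV(remaining dividends) I = 6.09·e^(−0.0575·3/12) + 2.37·e^(−0.0575·5/12) + 5.94·e^(−0.0575·9/12) = 14.0063
Current forward F = (S − I)·e^(rT) = (271.34 − 14.0063)·e^(0.0575·14/12) = 257.3337 × 1.069385 = 275.1888
Value (long) = (F − K)·e^(−rT) = (275.1888 − 306.96) × 0.935117 = -29.7098
Value = -R$29.71

-R$29.71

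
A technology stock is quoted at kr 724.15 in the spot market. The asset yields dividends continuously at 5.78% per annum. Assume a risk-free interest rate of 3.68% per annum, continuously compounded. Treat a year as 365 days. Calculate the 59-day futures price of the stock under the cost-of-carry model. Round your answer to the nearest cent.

kr 721.70

F = S·e^((r − q)T) = 724.15 · e^((0.0368 − 0.0578) × 59/365)
= 724.15 · e^-0.003395 = 724.15 × 0.996611
F = kr 721.70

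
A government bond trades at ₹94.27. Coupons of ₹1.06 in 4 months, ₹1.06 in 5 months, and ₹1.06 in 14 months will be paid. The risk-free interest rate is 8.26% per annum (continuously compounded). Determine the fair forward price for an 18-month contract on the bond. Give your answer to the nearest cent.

PV(coupons) I = 1.06·e^(−0.0826·4/12) + 1.06·e^(−0.0826·5/12) + 1.06·e^(−0.0826·14/12)
I = 1.0312 + 1.0241 + 0.9626 = 3.0179
F = (S − I)·e^(rT) = (94.27 − 3.0179) · e^(0.0826·18/12)
= 91.2521 · e^0.123900 = 91.2521 × 1.131903 = ₹103.29

₹103.29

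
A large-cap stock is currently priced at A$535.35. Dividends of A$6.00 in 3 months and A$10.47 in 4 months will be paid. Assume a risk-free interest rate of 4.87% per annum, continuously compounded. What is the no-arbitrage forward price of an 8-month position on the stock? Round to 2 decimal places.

A$536.25

PV(dividends) I = 6.00·e^(−0.0487·3/12) + 10.47·e^(−0.0487·4/12)
I = 5.9274 + 10.3014 = 16.2288
F = (S − I)·e^(rT) = (535.35 − 16.2288) · e^(0.0487·8/12)
= 519.1212 · e^0.032467 = 519.1212 × 1.033000 = A$536.25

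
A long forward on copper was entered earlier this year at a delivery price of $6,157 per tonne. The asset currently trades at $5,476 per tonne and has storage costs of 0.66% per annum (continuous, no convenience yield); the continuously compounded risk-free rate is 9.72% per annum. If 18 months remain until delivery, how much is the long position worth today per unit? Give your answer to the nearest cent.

$208.80 per tonne

Current fair forward for the remaining 18 months: F = S·e^((r + u)·T), (r + u) = 0.0972 + 0.0066 = 0.1038
F = 5476 · e^(0.1038 × 18/12) = 5476 × 1.16847561 = 6398.5724
Value of long forward = (F − K)·e^(−rT) = (6398.5724 − 6157) · e^(−0.0972·18/12)
= 241.5724 × 0.86433055 = 208.80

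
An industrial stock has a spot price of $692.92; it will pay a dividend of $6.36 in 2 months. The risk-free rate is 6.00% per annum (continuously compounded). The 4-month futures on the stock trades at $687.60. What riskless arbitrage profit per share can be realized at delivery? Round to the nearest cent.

$12.89 per share

PV(dividends) I = 6.36·e^(−0.0600·2/12) = 6.2967
Fair futures F* = (S − I)·e^(rT) = (692.92 − 6.2967)·e^0.020000 = 686.6233 × 1.020201 = 700.4938
Market $687.60 < fair 700.4938: forward underpriced → reverse cash-and-carry (short the stock, invest proceeds at r, pay the dividends, go long the forward).
Profit at T = |F_mkt − F*| = |687.60 − 700.4938| = $12.89 per share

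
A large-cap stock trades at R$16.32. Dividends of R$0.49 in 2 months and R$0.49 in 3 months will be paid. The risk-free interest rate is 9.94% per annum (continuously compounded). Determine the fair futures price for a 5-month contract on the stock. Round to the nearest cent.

PV(dividends) I = 0.49·e^(−0.0994·2/12) + 0.49·e^(−0.0994·3/12)
I = 0.4819 + 0.4780 = 0.9599
F = (S − I)·e^(rT) = (16.32 − 0.9599) · e^(0.0994·5/12)
= 15.3601 · e^0.041417 = 15.3601 × 1.042287 = R$16.01

R$16.01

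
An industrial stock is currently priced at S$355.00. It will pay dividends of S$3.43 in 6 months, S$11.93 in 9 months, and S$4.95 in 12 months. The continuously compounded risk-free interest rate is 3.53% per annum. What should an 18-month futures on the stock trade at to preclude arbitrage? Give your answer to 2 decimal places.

S$353.46

PV(dividends) I = 3.43·e^(−0.0353·6/12) + 11.93·e^(−0.0353·9/12) + 4.95·e^(−0.0353·12/12)
I = 3.3700 + 11.6183 + 4.7783 = 19.7666
F = (S − I)·e^(rT) = (355.00 − 19.7666) · e^(0.0353·18/12)
= 335.2334 · e^0.052950 = 335.2334 × 1.054377 = S$353.46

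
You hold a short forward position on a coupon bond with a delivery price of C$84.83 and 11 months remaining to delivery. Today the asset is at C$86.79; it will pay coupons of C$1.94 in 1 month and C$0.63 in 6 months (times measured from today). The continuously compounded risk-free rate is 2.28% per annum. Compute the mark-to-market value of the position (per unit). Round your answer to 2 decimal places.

PV(remaining coupons) I = 1.94·e^(−0.0228·1/12) + 0.63·e^(−0.0228·6/12) = 2.5592
Current forward F = (S − I)·e^(rT) = (86.79 − 2.5592)·e^(0.0228·11/12) = 84.2308 × 1.021120 = 86.0098
Value (long) = (F − K)·e^(−rT) = (86.0098 − 84.83) × 0.979317 = 1.1554
Short position value = −(long value) = -C$1.16

-C$1.16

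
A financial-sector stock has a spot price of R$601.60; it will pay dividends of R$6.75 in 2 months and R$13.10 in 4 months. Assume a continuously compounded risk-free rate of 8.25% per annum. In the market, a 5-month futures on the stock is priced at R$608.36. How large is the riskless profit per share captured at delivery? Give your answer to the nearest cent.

R$5.80 per share

PV(dividends) I = 6.75·e^(−0.0825·2/12) + 13.10·e^(−0.0825·4/12) = 19.4025
Fair futures F* = (S − I)·e^(rT) = (601.60 − 19.4025)·e^0.034375 = 582.1975 × 1.034973 = 602.5587
Market R$608.36 > fair 602.5587: forward overpriced → cash-and-carry (borrow at r, buy the stock and collect the dividends, short the forward).
Profit at T = |F_mkt − F*| = |608.36 − 602.5587| = R$5.80 per share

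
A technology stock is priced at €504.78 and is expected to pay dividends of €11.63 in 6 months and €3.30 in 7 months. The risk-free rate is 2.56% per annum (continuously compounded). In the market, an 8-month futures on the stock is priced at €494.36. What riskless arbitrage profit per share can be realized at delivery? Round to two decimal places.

€4.12 per share

PV(dividends) I = 11.63·e^(−0.0256·6/12) + 3.30·e^(−0.0256·7/12) = 14.7332
Fair futures F* = (S − I)·e^(rT) = (504.78 − 14.7332)·e^0.017067 = 490.0468 × 1.017213 = 498.4820
Market €494.36 < fair 498.4820: forward underpriced → reverse cash-and-carry (short the stock, invest proceeds at r, pay the dividends, go long the forward).
Profit at T = |F_mkt − F*| = |494.36 − 498.4820| = €4.12 per share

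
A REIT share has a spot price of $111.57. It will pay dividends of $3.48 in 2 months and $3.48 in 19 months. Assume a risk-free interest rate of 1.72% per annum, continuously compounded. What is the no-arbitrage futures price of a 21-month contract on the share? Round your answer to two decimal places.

$107.91

PV(dividends) I = 3.48·e^(−0.0172·2/12) + 3.48·e^(−0.0172·19/12)
I = 3.4700 + 3.3865 = 6.8565
F = (S − I)·e^(rT) = (111.57 − 6.8565) · e^(0.0172·21/12)
= 104.7135 · e^0.030100 = 104.7135 × 1.030558 = $107.91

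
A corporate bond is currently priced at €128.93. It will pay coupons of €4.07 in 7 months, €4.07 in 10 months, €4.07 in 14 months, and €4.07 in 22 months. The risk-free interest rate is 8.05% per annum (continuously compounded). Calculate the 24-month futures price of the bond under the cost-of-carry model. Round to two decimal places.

PV(coupons) I = 4.07·e^(−0.0805·7/12) + 4.07·e^(−0.0805·10/12) + 4.07·e^(−0.0805·14/12) + 4.07·e^(−0.0805·22/12)
I = 3.8833 + 3.8059 + 3.7052 + 3.5116 = 14.9060
F = (S − I)·e^(rT) = (128.93 − 14.9060) · e^(0.0805·24/12)
= 114.0240 · e^0.161000 = 114.0240 × 1.174685 = €133.94

€133.94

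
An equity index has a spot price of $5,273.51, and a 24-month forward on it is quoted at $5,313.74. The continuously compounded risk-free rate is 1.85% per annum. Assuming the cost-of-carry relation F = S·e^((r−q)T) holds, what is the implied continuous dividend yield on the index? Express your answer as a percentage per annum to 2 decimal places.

From F = S·e^((r−q)T): (r − q) = ln(F/S)/T
ln(5313.74/5273.51) = ln(1.007629) = 0.007600
(r − q) = 0.007600 / (24/12) = 0.003800
q = r − ln(F/S)/T = 0.0185 − 0.003800 = 0.014700
q = 1.47%

1.47%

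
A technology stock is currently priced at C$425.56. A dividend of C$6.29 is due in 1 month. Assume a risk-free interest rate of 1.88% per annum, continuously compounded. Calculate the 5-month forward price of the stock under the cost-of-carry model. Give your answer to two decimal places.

C$422.58

PV(dividends) I = 6.29·e^(−0.0188·1/12)
I = 6.2802
F = (S − I)·e^(rT) = (425.56 − 6.2802) · e^(0.0188·5/12)
= 419.2798 · e^0.007833 = 419.2798 × 1.007864 = C$422.58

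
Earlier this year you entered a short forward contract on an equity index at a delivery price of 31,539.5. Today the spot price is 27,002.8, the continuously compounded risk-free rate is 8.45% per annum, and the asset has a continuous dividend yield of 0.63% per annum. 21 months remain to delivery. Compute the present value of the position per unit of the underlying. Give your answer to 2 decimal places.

Current fair forward for the remaining 21 months: F = S·e^((r − q)·T), (r − q) = 0.0845 − 0.0063 = 0.0782
F = 27002.8 · e^(0.0782 × 21/12) = 27002.8 × 1.14665614 = 30962.9264
Value of long forward = (F − K)·e^(−rT) = (30962.9264 − 31539.5) · e^(−0.0845·21/12)
= -576.5736 × 0.86253893 = -497.32
Short position value = −(long value) = 497.32

497.32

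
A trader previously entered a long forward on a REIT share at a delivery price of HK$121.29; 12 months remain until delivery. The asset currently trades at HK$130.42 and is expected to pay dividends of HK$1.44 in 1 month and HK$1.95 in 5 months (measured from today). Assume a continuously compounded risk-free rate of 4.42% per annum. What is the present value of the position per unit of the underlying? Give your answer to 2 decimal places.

HK$11.03

PV(remaining dividends) I = 1.44·e^(−0.0442·1/12) + 1.95·e^(−0.0442·5/12) = 3.3491
Current forward F = (S − I)·e^(rT) = (130.42 − 3.3491)·e^(0.0442·12/12) = 127.0709 × 1.045191 = 132.8134
Value (long) = (F − K)·e^(−rT) = (132.8134 − 121.29) × 0.956763 = 11.0252
Value = HK$11.03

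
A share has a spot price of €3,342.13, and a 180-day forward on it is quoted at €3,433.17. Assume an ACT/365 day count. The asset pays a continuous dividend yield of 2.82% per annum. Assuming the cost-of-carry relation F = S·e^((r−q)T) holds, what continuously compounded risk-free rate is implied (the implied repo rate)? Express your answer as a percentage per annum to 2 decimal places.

From F = S·e^((r−q)T): (r − q) = ln(F/S)/T
ln(3433.17/3342.13) = ln(1.027240) = 0.026876
(r − q) = 0.026876 / (180/365) = 0.054499
r = ln(F/S)/T + q = 0.054499 + 0.0282 = 0.082699
r = 8.27%

8.27%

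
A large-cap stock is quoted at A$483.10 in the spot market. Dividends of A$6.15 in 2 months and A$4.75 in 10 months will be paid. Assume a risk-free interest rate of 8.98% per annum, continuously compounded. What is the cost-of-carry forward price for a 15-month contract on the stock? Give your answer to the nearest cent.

PV(dividends) I = 6.15·e^(−0.0898·2/12) + 4.75·e^(−0.0898·10/12)
I = 6.0586 + 4.4075 = 10.4661
F = (S − I)·e^(rT) = (483.10 − 10.4661) · e^(0.0898·15/12)
= 472.6339 · e^0.112250 = 472.6339 × 1.118793 = A$528.78

A$528.78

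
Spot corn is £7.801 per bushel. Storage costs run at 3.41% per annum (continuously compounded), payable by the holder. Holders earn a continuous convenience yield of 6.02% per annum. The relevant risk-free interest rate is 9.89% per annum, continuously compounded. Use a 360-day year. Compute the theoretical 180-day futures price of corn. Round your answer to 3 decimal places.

£8.090 per bushel

Net carry = r + u − y = 0.0989 + 0.0341 − 0.0602 = 0.0728
F = S·e^((r+u−y)T) = 7.801 · e^(0.0728 × 180/360) = 7.801 · e^0.036400
= 7.801 × 1.037071 = £8.090 per bushel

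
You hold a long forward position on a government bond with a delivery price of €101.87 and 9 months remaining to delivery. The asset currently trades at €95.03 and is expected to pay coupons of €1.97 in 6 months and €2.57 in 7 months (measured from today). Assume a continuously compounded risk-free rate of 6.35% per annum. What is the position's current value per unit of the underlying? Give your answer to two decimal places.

-€6.49

PV(remaining coupons) I = 1.97·e^(−0.0635·6/12) + 2.57·e^(−0.0635·7/12) = 4.3850
Current forward F = (S − I)·e^(rT) = (95.03 − 4.3850)·e^(0.0635·9/12) = 90.6450 × 1.048777 = 95.0664
Value (long) = (F − K)·e^(−rT) = (95.0664 − 101.87) × 0.953491 = -6.4872
Value = -€6.49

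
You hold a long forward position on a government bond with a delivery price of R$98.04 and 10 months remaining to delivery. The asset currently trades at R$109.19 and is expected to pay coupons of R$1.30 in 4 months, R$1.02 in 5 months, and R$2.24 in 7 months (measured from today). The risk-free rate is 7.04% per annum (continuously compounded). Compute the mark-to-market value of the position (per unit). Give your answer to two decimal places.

R$12.33

PV(remaining coupons) I = 1.30·e^(−0.0704·4/12) + 1.02·e^(−0.0704·5/12) + 2.24·e^(−0.0704·7/12) = 4.4102
Current forward F = (S − I)·e^(rT) = (109.19 − 4.4102)·e^(0.0704·10/12) = 104.7798 × 1.060422 = 111.1108
Value (long) = (F − K)·e^(−rT) = (111.1108 − 98.04) × 0.943021 = 12.3260
Value = R$12.33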